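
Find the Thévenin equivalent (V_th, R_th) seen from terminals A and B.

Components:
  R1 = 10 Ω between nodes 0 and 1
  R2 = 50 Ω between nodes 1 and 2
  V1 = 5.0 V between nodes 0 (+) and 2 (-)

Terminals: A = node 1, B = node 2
Step 1 — V_th is the open-circuit voltage V_A - V_B (nothing connected across the terminals).
Nodal analysis, taking node 2 as the 0 V reference.
Source V1 fixes V_0 = 5 V.
KCL at each unknown node (sum of currents leaving = 0; resistances in Ω):
  Node 1: (V_1 - 5)/10 + (V_1 - 0)/50 = 0
Collecting terms: 0.12 × V_1 = 0.5  =>  V_1 = 4.167 V
V_th = V_1 - V_2 = 4.167 - 0 = 4.167 V
Step 2 — R_th: zero the source — replace V1 by a short circuit (node 2 merges into node 0) — and find the resistance seen between A (node 1) and B (node 0).
Reduce the network between node 1 (A) and node 0 (B) by series/parallel combination:
  Rp1 = R1 ‖ R2 (parallel, both between nodes 0 and 1) = 1/(1/10 + 1/50) = 8.333 Ω
R_th = 8.333 Ω

Final answer: V_th = 4.167 V, R_th = 8.333 Ω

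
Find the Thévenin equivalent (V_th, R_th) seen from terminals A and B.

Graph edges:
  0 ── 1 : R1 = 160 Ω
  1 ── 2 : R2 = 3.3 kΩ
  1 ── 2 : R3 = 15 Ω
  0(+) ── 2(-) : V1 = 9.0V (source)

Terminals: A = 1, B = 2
Step 1 — V_th is the open-circuit voltage V_A - V_B (nothing connected across the terminals).
Nodal analysis, taking node 2 as the 0 V reference.
Source V1 fixes V_0 = 9 V.
KCL at each unknown node (sum of currents leaving = 0; resistances in Ω):
  Node 1: (V_1 - 9)/160 + (V_1 - 0)/3300 + (V_1 - 0)/15 = 0
Collecting terms: 0.07322 × V_1 = 0.05625  =>  V_1 = 0.7682 V
V_th = V_1 - V_2 = 0.7682 - 0 = 0.7682 V
Step 2 — R_th: zero the source — replace V1 by a short circuit (node 2 merges into node 0) — and find the resistance seen between A (node 1) and B (node 0).
Reduce the network between node 1 (A) and node 0 (B) by series/parallel combination:
  Rp1 = R1 ‖ R2 ‖ R3 (parallel, all between nodes 0 and 1) = 1/(1/160 + 1/3300 + 1/15) = 13.66 Ω
R_th = 13.66 Ω

Final answer: V_th = 0.7682 V, R_th = 13.66 Ω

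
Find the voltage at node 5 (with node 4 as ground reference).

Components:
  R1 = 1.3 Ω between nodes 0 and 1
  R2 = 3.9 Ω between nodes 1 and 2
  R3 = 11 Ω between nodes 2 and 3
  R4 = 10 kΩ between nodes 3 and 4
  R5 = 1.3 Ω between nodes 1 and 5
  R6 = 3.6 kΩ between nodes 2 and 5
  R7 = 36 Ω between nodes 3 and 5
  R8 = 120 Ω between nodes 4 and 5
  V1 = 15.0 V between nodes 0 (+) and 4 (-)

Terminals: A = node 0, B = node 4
Nodal analysis, taking node 4 as the 0 V reference.
Source V1 fixes V_0 = 15 V.
KCL at each unknown node (sum of currents leaving = 0; resistances in Ω):
  Node 1: (V_1 - 15)/1.3 + (V_1 - V_2)/3.9 + (V_1 - V_5)/1.3 = 0
  Node 2: (V_2 - V_1)/3.9 + (V_2 - V_3)/11 + (V_2 - V_5)/3600 = 0
  Node 3: (V_3 - V_2)/11 + (V_3 - 0)/10000 + (V_3 - V_5)/36 = 0
  Node 5: (V_5 - V_1)/1.3 + (V_5 - V_2)/3600 + (V_5 - V_3)/36 + (V_5 - 0)/120 = 0
Collecting terms (coefficients in siemens):
  1.795·V_1 - 0.2564·V_2 - 0.7692·V_5 = 11.54
  0.3476·V_2 - 0.2564·V_1 - 0.09091·V_3 - 0.0002778·V_5 = 0
  0.1188·V_3 - 0.09091·V_2 - 0.02778·V_5 = 0
  0.8056·V_5 - 0.7692·V_1 - 0.0002778·V_2 - 0.02778·V_3 = 0
Solving these 4 simultaneous equations (Gaussian elimination) gives:
  V_1 = 14.84 V, V_2 = 14.82 V, V_3 = 14.78 V, V_5 = 14.68 V
The requested potential is V_5 = 14.68 V.

Final answer: V_5 = 14.68 V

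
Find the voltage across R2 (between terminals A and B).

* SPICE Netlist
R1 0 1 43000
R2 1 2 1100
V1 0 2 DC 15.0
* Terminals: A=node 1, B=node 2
R1 and R2 are in series across V1 (node 0 → node 1 → node 2), and the output A–B is taken across R2, so this is a voltage divider.
Series current: I = V1/(R1 + R2) = 15/(43000 + 1100) = 15/44100 = 0.0003401 A
V_R2 = I × R2 = V1 × R2/(R1 + R2) = 15 × 1100/44100 = 0.3741 V

Final answer: 0.3741 V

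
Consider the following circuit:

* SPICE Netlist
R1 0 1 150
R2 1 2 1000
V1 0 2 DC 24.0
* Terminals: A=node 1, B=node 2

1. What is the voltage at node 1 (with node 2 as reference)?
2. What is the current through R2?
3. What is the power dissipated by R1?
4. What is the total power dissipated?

Nodal analysis, taking node 2 as the 0 V reference.
Source V1 fixes V_0 = 24 V.
KCL at each unknown node (sum of currents leaving = 0; resistances in Ω):
  Node 1: (V_1 - 24)/150 + (V_1 - 0)/1000 = 0
Collecting terms: 0.007667 × V_1 = 0.16  =>  V_1 = 20.87 V
Part 1:
  Read off the nodal solution: V_1 = 20.87 V
Part 2:
  I_R2 = (V_1 - V_2)/R2 = (20.87 - 0)/1000 = 0.02087 A
  Magnitude: I_R2 = 0.02087 A
Part 3:
  I_R1 = (V_0 - V_1)/R1 = (24 - 20.87)/150 = 0.02087 A
  P_R1 = I_R1² × R1 = (0.02087)² × 150 = 0.06533 W
Part 4:
  Power in each resistor, P = (ΔV)²/R:
    P_R1 = (24 - 20.87)²/150 = 0.06533 W
    P_R2 = (20.87 - 0)²/1000 = 0.4355 W
  P_total = P_R1 + P_R2 = 0.5009 W

Final answers:
1. V_1 = 20.87 V
2. I_R2 = 0.02087 A
3. P_R1 = 0.06533 W
4. P_total = 0.5009 W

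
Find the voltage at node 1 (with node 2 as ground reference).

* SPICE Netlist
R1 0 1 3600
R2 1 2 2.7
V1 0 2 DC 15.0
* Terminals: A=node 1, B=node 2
Nodal analysis, taking node 2 as the 0 V reference.
Source V1 fixes V_0 = 15 V.
KCL at each unknown node (sum of currents leaving = 0; resistances in Ω):
  Node 1: (V_1 - 15)/3600 + (V_1 - 0)/2.7 = 0
Collecting terms: 0.3706 × V_1 = 0.004167  =>  V_1 = 0.01124 V
The requested potential is V_1 = 0.01124 V.

Final answer: V_1 = 0.01124 V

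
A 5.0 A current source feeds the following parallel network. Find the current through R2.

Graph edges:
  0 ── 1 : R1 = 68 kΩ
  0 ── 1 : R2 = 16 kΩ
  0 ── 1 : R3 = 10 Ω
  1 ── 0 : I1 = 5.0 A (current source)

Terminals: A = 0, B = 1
All resistors sit directly between nodes 0 and 1, so they are in parallel and share one voltage V; the full source current 5 A splits among them.
1/R_par = 1/68000 + 1/16000 + 1/10 = 0.1001 S  =>  R_par = 9.992 Ω
V = I × R_par = 5 × 9.992 = 49.96 V
I_R2 = V/R2 = 49.96/16000 = 0.003123 A

Final answer: 0.003123 A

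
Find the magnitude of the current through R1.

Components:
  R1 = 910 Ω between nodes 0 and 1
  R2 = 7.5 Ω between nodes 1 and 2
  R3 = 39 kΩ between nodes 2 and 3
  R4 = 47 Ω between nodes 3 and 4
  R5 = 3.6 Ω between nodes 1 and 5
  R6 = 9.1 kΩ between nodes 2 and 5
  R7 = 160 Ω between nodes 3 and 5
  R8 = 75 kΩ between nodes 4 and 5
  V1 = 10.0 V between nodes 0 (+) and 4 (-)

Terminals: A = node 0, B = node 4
Nodal analysis, taking node 4 as the 0 V reference.
Source V1 fixes V_0 = 10 V.
KCL at each unknown node (sum of currents leaving = 0; resistances in Ω):
  Node 1: (V_1 - 10)/910 + (V_1 - V_2)/7.5 + (V_1 - V_5)/3.6 = 0
  Node 2: (V_2 - V_1)/7.5 + (V_2 - V_3)/39000 + (V_2 - V_5)/9100 = 0
  Node 3: (V_3 - V_2)/39000 + (V_3 - 0)/47 + (V_3 - V_5)/160 = 0
  Node 5: (V_5 - V_1)/3.6 + (V_5 - V_2)/9100 + (V_5 - V_3)/160 + (V_5 - 0)/75000 = 0
Collecting terms (coefficients in siemens):
  0.4122·V_1 - 0.1333·V_2 - 0.2778·V_5 = 0.01099
  0.1335·V_2 - 0.1333·V_1 - 0.00002564·V_3 - 0.0001099·V_5 = 0
  0.02755·V_3 - 0.00002564·V_2 - 0.00625·V_5 = 0
  0.2842·V_5 - 0.2778·V_1 - 0.0001099·V_2 - 0.00625·V_3 = 0
Solving these 4 simultaneous equations (Gaussian elimination) gives:
  V_1 = 1.87 V, V_2 = 1.87 V, V_3 = 0.4187 V, V_5 = 1.838 V
I_R1 = (V_0 - V_1)/R1 = (10 - 1.87)/910 = 0.008934 A
|I_R1| = 0.008934 A

Final answer: |I_R1| = 0.008934 A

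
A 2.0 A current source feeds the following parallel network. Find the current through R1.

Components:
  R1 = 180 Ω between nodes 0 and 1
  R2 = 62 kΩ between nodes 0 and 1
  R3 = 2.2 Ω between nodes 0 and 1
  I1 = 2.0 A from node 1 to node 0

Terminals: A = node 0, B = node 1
All resistors sit directly between nodes 0 and 1, so they are in parallel and share one voltage V; the full source current 2 A splits among them.
1/R_par = 1/180 + 1/62000 + 1/2.2 = 0.4601 S  =>  R_par = 2.173 Ω
V = I × R_par = 2 × 2.173 = 4.347 V
I_R1 = V/R1 = 4.347/180 = 0.02415 A

Final answer: 0.02415 A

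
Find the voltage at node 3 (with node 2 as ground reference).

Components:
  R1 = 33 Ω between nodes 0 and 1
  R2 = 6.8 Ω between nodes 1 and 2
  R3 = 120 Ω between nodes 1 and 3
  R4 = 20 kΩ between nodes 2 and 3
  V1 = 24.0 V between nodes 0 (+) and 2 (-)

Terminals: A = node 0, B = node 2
Nodal analysis, taking node 2 as the 0 V reference.
Source V1 fixes V_0 = 24 V.
KCL at each unknown node (sum of currents leaving = 0; resistances in Ω):
  Node 1: (V_1 - 24)/33 + (V_1 - 0)/6.8 + (V_1 - V_3)/120 = 0
  Node 3: (V_3 - V_1)/120 + (V_3 - 0)/20000 = 0
Collecting terms (coefficients in siemens):
  0.1857·V_1 - 0.008333·V_3 = 0.7273
  0.008383·V_3 - 0.008333·V_1 = 0
Determinant D = (0.1857)(0.008383) - (-0.008333)(-0.008333) = 0.001487
V_1 = [(0.7273)(0.008383) - (-0.008333)(0)]/D = 4.099 V
V_3 = [(0.1857)(0) - (0.7273)(-0.008333)]/D = 4.075 V
The requested potential is V_3 = 4.075 V.

Final answer: V_3 = 4.075 V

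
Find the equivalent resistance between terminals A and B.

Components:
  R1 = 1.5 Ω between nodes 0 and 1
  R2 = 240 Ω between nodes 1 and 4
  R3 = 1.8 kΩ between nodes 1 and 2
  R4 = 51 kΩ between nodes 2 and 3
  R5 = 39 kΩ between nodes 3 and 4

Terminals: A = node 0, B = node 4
Reduce the network between node 0 (A) and node 4 (B) by series/parallel combination:
  Rs1 = R3 + R4 (series, joined only at node 2) = 1800 + 51000 = 52800 Ω
  Rs2 = R5 + Rs1 (series, joined only at node 3) = 39000 + 52800 = 91800 Ω
  Rp1 = R2 ‖ Rs2 (parallel, both between nodes 1 and 4) = 1/(1/240 + 1/91800) = 239.4 Ω
  Rs3 = R1 + Rp1 (series, joined only at node 1) = 1.5 + 239.4 = 240.9 Ω
R_eq = 240.9 Ω

Final answer: 240.9 Ω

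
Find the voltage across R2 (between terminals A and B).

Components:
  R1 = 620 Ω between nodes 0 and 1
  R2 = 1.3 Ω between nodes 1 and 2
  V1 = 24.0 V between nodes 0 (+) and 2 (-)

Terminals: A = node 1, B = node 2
R1 and R2 are in series across V1 (node 0 → node 1 → node 2), and the output A–B is taken across R2, so this is a voltage divider.
Series current: I = V1/(R1 + R2) = 24/(620 + 1.3) = 24/621.3 = 0.03863 A
V_R2 = I × R2 = V1 × R2/(R1 + R2) = 24 × 1.3/621.3 = 0.05022 V

Final answer: 0.05022 V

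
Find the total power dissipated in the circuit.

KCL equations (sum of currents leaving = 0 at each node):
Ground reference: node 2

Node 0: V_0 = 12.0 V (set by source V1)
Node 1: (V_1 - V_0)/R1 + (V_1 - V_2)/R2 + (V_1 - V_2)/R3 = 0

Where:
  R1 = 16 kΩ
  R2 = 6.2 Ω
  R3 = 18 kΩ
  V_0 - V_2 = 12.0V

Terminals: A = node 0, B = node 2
Nodal analysis, taking node 2 as the 0 V reference.
Source V1 fixes V_0 = 12 V.
KCL at each unknown node (sum of currents leaving = 0; resistances in Ω):
  Node 1: (V_1 - 12)/16000 + (V_1 - 0)/6.2 + (V_1 - 0)/18000 = 0
Collecting terms: 0.1614 × V_1 = 0.00075  =>  V_1 = 0.004647 V
Power in each resistor, P = (ΔV)²/R:
  P_R1 = (12 - 0.004647)²/16000 = 0.008993 W
  P_R2 = (0.004647 - 0)²/6.2 = 0.000003482 W
  P_R3 = (0.004647 - 0)²/18000 = 0.000000001199 W
P_total = P_R1 + P_R2 + P_R3 = 0.008997 W

Final answer: 0.008997 W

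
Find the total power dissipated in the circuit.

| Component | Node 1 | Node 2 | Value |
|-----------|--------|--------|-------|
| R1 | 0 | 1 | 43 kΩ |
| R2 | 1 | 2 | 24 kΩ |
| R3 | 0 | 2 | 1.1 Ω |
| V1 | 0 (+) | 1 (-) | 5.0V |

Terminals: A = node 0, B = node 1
Nodal analysis, taking node 1 as the 0 V reference.
Source V1 fixes V_0 = 5 V.
KCL at each unknown node (sum of currents leaving = 0; resistances in Ω):
  Node 2: (V_2 - 0)/24000 + (V_2 - 5)/1.1 = 0
Collecting terms: 0.9091 × V_2 = 4.545  =>  V_2 = 5 V
Power in each resistor, P = (ΔV)²/R:
  P_R1 = (5 - 0)²/43000 = 0.0005814 W
  P_R2 = (0 - 5)²/24000 = 0.001042 W
  P_R3 = (5 - 5)²/1.1 = 0.00000004774 W
P_total = P_R1 + P_R2 + P_R3 = 0.001623 W

Final answer: 0.001623 W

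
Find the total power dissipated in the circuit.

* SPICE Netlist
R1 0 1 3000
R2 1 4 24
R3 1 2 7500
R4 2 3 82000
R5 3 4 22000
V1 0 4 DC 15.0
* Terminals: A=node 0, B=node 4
Nodal analysis, taking node 4 as the 0 V reference.
Source V1 fixes V_0 = 15 V.
KCL at each unknown node (sum of currents leaving = 0; resistances in Ω):
  Node 1: (V_1 - 15)/3000 + (V_1 - 0)/24 + (V_1 - V_2)/7500 = 0
  Node 2: (V_2 - V_1)/7500 + (V_2 - V_3)/82000 = 0
  Node 3: (V_3 - V_2)/82000 + (V_3 - 0)/22000 = 0
Collecting terms (coefficients in siemens):
  0.04213·V_1 - 0.0001333·V_2 = 0.005
  0.0001455·V_2 - 0.0001333·V_1 - 0.0000122·V_3 = 0
  0.00005765·V_3 - 0.0000122·V_2 = 0
Solving these 3 simultaneous equations (Gaussian elimination) gives:
  V_1 = 0.119 V, V_2 = 0.111 V, V_3 = 0.02348 V
Power in each resistor, P = (ΔV)²/R:
  P_R1 = (15 - 0.119)²/3000 = 0.07381 W
  P_R2 = (0.119 - 0)²/24 = 0.0005903 W
  P_R3 = (0.119 - 0.111)²/7500 = 0.000000008546 W
  P_R4 = (0.111 - 0.02348)²/82000 = 0.00000009344 W
  P_R5 = (0.02348 - 0)²/22000 = 0.00000002507 W
P_total = P_R1 + P_R2 + P_R3 + P_R4 + P_R5 = 0.0744 W

Final answer: 0.0744 W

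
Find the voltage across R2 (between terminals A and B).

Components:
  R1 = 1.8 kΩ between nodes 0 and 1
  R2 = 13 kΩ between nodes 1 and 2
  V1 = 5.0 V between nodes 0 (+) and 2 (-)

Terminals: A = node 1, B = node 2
R1 and R2 are in series across V1 (node 0 → node 1 → node 2), and the output A–B is taken across R2, so this is a voltage divider.
Series current: I = V1/(R1 + R2) = 5/(1800 + 13000) = 5/14800 = 0.0003378 A
V_R2 = I × R2 = V1 × R2/(R1 + R2) = 5 × 13000/14800 = 4.392 V

Final answer: 4.392 V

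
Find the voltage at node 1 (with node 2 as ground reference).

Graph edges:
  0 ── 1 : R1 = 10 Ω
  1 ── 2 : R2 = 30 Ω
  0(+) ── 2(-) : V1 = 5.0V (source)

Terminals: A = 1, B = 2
Nodal analysis, taking node 2 as the 0 V reference.
Source V1 fixes V_0 = 5 V.
KCL at each unknown node (sum of currents leaving = 0; resistances in Ω):
  Node 1: (V_1 - 5)/10 + (V_1 - 0)/30 = 0
Collecting terms: 0.1333 × V_1 = 0.5  =>  V_1 = 3.75 V
The requested potential is V_1 = 3.75 V.

Final answer: V_1 = 3.75 V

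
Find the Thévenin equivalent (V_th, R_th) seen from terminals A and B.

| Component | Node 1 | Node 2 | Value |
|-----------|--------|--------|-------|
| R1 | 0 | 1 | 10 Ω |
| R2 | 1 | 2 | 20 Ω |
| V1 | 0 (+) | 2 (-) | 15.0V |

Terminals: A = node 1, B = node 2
Step 1 — V_th is the open-circuit voltage V_A - V_B (nothing connected across the terminals).
Nodal analysis, taking node 2 as the 0 V reference.
Source V1 fixes V_0 = 15 V.
KCL at each unknown node (sum of currents leaving = 0; resistances in Ω):
  Node 1: (V_1 - 15)/10 + (V_1 - 0)/20 = 0
Collecting terms: 0.15 × V_1 = 1.5  =>  V_1 = 10 V
V_th = V_1 - V_2 = 10 - 0 = 10 V
Step 2 — R_th: zero the source — replace V1 by a short circuit (node 2 merges into node 0) — and find the resistance seen between A (node 1) and B (node 0).
Reduce the network between node 1 (A) and node 0 (B) by series/parallel combination:
  Rp1 = R1 ‖ R2 (parallel, both between nodes 0 and 1) = 1/(1/10 + 1/20) = 6.667 Ω
R_th = 6.667 Ω

Final answer: V_th = 10 V, R_th = 6.667 Ω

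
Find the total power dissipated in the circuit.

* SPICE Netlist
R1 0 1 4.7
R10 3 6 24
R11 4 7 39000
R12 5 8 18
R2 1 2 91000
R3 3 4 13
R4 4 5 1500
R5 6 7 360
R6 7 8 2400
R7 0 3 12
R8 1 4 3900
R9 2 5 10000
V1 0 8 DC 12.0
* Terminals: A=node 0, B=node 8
Nodal analysis, taking node 8 as the 0 V reference.
Source V1 fixes V_0 = 12 V.
KCL at each unknown node (sum of currents leaving = 0; resistances in Ω):
  Node 1: (V_1 - 12)/4.7 + (V_1 - V_2)/91000 + (V_1 - V_4)/3900 = 0
  Node 2: (V_2 - V_1)/91000 + (V_2 - V_5)/10000 = 0
  Node 3: (V_3 - V_4)/13 + (V_3 - 12)/12 + (V_3 - V_6)/24 = 0
  Node 4: (V_4 - V_3)/13 + (V_4 - V_5)/1500 + (V_4 - V_1)/3900 + (V_4 - V_7)/39000 = 0
  Node 5: (V_5 - V_4)/1500 + (V_5 - V_2)/10000 + (V_5 - 0)/18 = 0
  Node 6: (V_6 - V_7)/360 + (V_6 - V_3)/24 = 0
  Node 7: (V_7 - V_6)/360 + (V_7 - 0)/2400 + (V_7 - V_4)/39000 = 0
Collecting terms (coefficients in siemens):
  0.213·V_1 - 0.00001099·V_2 - 0.0002564·V_4 = 2.553
  0.000111·V_2 - 0.00001099·V_1 - 0.0001·V_5 = 0
  0.2019·V_3 - 0.07692·V_4 - 0.04167·V_6 = 1
  0.07787·V_4 - 0.0002564·V_1 - 0.07692·V_3 - 0.0006667·V_5 - 0.00002564·V_7 = 0
  0.05632·V_5 - 0.0001·V_2 - 0.0006667·V_4 = 0
  0.04444·V_6 - 0.04167·V_3 - 0.002778·V_7 = 0
  0.00322·V_7 - 0.00002564·V_4 - 0.002778·V_6 = 0
Solving these 7 simultaneous equations (Gaussian elimination) gives:
  V_1 = 12 V, V_2 = 1.316 V, V_3 = 11.86 V, V_4 = 11.76 V
  V_5 = 0.1415 V, V_6 = 11.76 V, V_7 = 10.23 V
Power in each resistor, P = (ΔV)²/R:
  P_R1 = (12 - 12)²/4.7 = 0.0000001517 W
  P_R2 = (12 - 1.316)²/91000 = 0.001254 W
  P_R3 = (11.86 - 11.76)²/13 = 0.0007748 W
  P_R4 = (11.76 - 0.1415)²/1500 = 0.08994 W
  P_R5 = (11.76 - 10.23)²/360 = 0.006427 W
  P_R6 = (10.23 - 0)²/2400 = 0.04364 W
  P_R7 = (12 - 11.86)²/12 = 0.001712 W
  P_R8 = (12 - 11.76)²/3900 = 0.00001512 W
  P_R9 = (1.316 - 0.1415)²/10000 = 0.0001378 W
  P_R10 = (11.86 - 11.76)²/24 = 0.0004285 W
  P_R11 = (11.76 - 10.23)²/39000 = 0.00005941 W
  P_R12 = (0.1415 - 0)²/18 = 0.001112 W
P_total = P_R1 + P_R2 + P_R3 + P_R4 + P_R5 + P_R6 + P_R7 + P_R8 + P_R9 + P_R10 + P_R11 + P_R12 = 0.1455 W

Final answer: 0.1455 W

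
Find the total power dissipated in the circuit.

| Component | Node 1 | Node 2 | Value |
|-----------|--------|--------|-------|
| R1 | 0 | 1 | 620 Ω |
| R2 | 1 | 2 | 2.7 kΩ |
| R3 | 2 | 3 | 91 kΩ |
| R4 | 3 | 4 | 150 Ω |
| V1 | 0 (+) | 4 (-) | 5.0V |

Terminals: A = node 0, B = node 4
Nodal analysis, taking node 4 as the 0 V reference.
Source V1 fixes V_0 = 5 V.
KCL at each unknown node (sum of currents leaving = 0; resistances in Ω):
  Node 1: (V_1 - 5)/620 + (V_1 - V_2)/2700 = 0
  Node 2: (V_2 - V_1)/2700 + (V_2 - V_3)/91000 = 0
  Node 3: (V_3 - V_2)/91000 + (V_3 - 0)/150 = 0
Collecting terms (coefficients in siemens):
  0.001983·V_1 - 0.0003704·V_2 = 0.008065
  0.0003814·V_2 - 0.0003704·V_1 - 0.00001099·V_3 = 0
  0.006678·V_3 - 0.00001099·V_2 = 0
Solving these 3 simultaneous equations (Gaussian elimination) gives:
  V_1 = 4.967 V, V_2 = 4.824 V, V_3 = 0.007939 V
Power in each resistor, P = (ΔV)²/R:
  P_R1 = (5 - 4.967)²/620 = 0.000001737 W
  P_R2 = (4.967 - 4.824)²/2700 = 0.000007563 W
  P_R3 = (4.824 - 0.007939)²/91000 = 0.0002549 W
  P_R4 = (0.007939 - 0)²/150 = 0.0000004202 W
P_total = P_R1 + P_R2 + P_R3 + P_R4 = 0.0002646 W

Final answer: 0.0002646 W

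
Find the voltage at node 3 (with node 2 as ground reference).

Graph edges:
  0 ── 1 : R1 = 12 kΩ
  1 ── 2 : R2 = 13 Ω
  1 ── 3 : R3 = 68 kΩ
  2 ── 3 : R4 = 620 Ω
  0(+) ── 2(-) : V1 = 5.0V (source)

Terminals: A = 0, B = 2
Nodal analysis, taking node 2 as the 0 V reference.
Source V1 fixes V_0 = 5 V.
KCL at each unknown node (sum of currents leaving = 0; resistances in Ω):
  Node 1: (V_1 - 5)/12000 + (V_1 - 0)/13 + (V_1 - V_3)/68000 = 0
  Node 3: (V_3 - V_1)/68000 + (V_3 - 0)/620 = 0
Collecting terms (coefficients in siemens):
  0.07702·V_1 - 0.00001471·V_3 = 0.0004167
  0.001628·V_3 - 0.00001471·V_1 = 0
Determinant D = (0.07702)(0.001628) - (-0.00001471)(-0.00001471) = 0.0001254
V_1 = [(0.0004167)(0.001628) - (-0.00001471)(0)]/D = 0.00541 V
V_3 = [(0.07702)(0) - (0.0004167)(-0.00001471)]/D = 0.00004888 V
The requested potential is V_3 = 0.00004888 V.

Final answer: V_3 = 4.888e-05 V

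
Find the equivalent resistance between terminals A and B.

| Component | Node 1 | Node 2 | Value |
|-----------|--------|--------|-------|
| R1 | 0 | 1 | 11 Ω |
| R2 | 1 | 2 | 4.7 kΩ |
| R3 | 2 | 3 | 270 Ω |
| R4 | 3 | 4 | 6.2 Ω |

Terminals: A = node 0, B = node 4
Reduce the network between node 0 (A) and node 4 (B) by series/parallel combination:
  Rs1 = R1 + R2 (series, joined only at node 1) = 11 + 4700 = 4711 Ω
  Rs2 = R3 + Rs1 (series, joined only at node 2) = 270 + 4711 = 4981 Ω
  Rs3 = R4 + Rs2 (series, joined only at node 3) = 6.2 + 4981 = 4987 Ω
R_eq = 4.987 kΩ

Final answer: 4.987 kΩ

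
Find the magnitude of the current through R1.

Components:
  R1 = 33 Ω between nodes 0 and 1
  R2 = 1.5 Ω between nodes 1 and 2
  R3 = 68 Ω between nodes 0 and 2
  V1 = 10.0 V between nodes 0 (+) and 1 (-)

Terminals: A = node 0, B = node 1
Nodal analysis, taking node 1 as the 0 V reference.
Source V1 fixes V_0 = 10 V.
KCL at each unknown node (sum of currents leaving = 0; resistances in Ω):
  Node 2: (V_2 - 0)/1.5 + (V_2 - 10)/68 = 0
Collecting terms: 0.6814 × V_2 = 0.1471  =>  V_2 = 0.2158 V
I_R1 = (V_0 - V_1)/R1 = (10 - 0)/33 = 0.303 A
|I_R1| = 0.303 A

Final answer: |I_R1| = 0.303 A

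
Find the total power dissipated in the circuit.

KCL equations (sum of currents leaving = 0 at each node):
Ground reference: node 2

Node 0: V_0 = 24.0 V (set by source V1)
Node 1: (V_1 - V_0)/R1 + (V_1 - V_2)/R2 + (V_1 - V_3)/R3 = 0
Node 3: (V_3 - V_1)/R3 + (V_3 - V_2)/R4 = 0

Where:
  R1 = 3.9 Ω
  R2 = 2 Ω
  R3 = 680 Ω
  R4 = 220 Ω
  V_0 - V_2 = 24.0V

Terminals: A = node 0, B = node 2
Nodal analysis, taking node 2 as the 0 V reference.
Source V1 fixes V_0 = 24 V.
KCL at each unknown node (sum of currents leaving = 0; resistances in Ω):
  Node 1: (V_1 - 24)/3.9 + (V_1 - 0)/2 + (V_1 - V_3)/680 = 0
  Node 3: (V_3 - V_1)/680 + (V_3 - 0)/220 = 0
Collecting terms (coefficients in siemens):
  0.7579·V_1 - 0.001471·V_3 = 6.154
  0.006016·V_3 - 0.001471·V_1 = 0
Determinant D = (0.7579)(0.006016) - (-0.001471)(-0.001471) = 0.004557
V_1 = [(6.154)(0.006016) - (-0.001471)(0)]/D = 8.124 V
V_3 = [(0.7579)(0) - (6.154)(-0.001471)]/D = 1.986 V
Power in each resistor, P = (ΔV)²/R:
  P_R1 = (24 - 8.124)²/3.9 = 64.63 W
  P_R2 = (8.124 - 0)²/2 = 33 W
  P_R3 = (8.124 - 1.986)²/680 = 0.0554 W
  P_R4 = (0 - 1.986)²/220 = 0.01792 W
P_total = P_R1 + P_R2 + P_R3 + P_R4 = 97.7 W

Final answer: 97.7 W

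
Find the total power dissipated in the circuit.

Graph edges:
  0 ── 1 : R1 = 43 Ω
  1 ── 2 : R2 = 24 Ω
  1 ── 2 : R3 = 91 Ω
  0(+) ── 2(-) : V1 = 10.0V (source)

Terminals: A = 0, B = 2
Nodal analysis, taking node 2 as the 0 V reference.
Source V1 fixes V_0 = 10 V.
KCL at each unknown node (sum of currents leaving = 0; resistances in Ω):
  Node 1: (V_1 - 10)/43 + (V_1 - 0)/24 + (V_1 - 0)/91 = 0
Collecting terms: 0.07591 × V_1 = 0.2326  =>  V_1 = 3.064 V
Power in each resistor, P = (ΔV)²/R:
  P_R1 = (10 - 3.064)²/43 = 1.119 W
  P_R2 = (3.064 - 0)²/24 = 0.3911 W
  P_R3 = (3.064 - 0)²/91 = 0.1031 W
P_total = P_R1 + P_R2 + P_R3 = 1.613 W

Final answer: 1.613 W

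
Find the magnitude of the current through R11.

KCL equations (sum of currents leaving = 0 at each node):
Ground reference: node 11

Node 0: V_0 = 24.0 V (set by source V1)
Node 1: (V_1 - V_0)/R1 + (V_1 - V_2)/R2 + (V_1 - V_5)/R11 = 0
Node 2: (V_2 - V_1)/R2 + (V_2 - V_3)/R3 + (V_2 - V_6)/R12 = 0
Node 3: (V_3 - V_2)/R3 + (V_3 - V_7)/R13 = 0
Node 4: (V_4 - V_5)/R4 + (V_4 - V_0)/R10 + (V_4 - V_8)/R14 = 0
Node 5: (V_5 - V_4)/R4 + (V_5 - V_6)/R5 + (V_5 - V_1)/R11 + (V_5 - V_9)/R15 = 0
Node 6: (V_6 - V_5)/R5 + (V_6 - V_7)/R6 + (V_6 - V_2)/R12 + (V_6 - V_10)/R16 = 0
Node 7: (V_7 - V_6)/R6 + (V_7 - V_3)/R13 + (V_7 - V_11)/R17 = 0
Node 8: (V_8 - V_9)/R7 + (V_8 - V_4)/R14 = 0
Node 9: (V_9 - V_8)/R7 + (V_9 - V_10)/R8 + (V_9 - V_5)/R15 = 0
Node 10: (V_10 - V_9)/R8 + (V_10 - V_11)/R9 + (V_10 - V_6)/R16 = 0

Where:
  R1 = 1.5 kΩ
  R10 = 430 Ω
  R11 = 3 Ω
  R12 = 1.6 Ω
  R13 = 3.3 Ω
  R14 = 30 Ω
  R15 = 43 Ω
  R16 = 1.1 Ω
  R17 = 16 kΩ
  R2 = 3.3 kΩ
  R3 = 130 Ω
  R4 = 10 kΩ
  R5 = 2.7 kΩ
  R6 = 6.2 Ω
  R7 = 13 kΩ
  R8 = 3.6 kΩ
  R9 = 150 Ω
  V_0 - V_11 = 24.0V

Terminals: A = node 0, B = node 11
Nodal analysis, taking node 11 as the 0 V reference.
Source V1 fixes V_0 = 24 V.
KCL at each unknown node (sum of currents leaving = 0; resistances in Ω):
  Node 1: (V_1 - 24)/1500 + (V_1 - V_2)/3300 + (V_1 - V_5)/3 = 0
  Node 2: (V_2 - V_1)/3300 + (V_2 - V_3)/130 + (V_2 - V_6)/1.6 = 0
  Node 3: (V_3 - V_2)/130 + (V_3 - V_7)/3.3 = 0
  Node 4: (V_4 - V_5)/10000 + (V_4 - 24)/430 + (V_4 - V_8)/30 = 0
  Node 5: (V_5 - V_4)/10000 + (V_5 - V_6)/2700 + (V_5 - V_1)/3 + (V_5 - V_9)/43 = 0
  Node 6: (V_6 - V_5)/2700 + (V_6 - V_7)/6.2 + (V_6 - V_2)/1.6 + (V_6 - V_10)/1.1 = 0
  Node 7: (V_7 - V_6)/6.2 + (V_7 - V_3)/3.3 + (V_7 - 0)/16000 = 0
  Node 8: (V_8 - V_9)/13000 + (V_8 - V_4)/30 = 0
  Node 9: (V_9 - V_8)/13000 + (V_9 - V_10)/3600 + (V_9 - V_5)/43 = 0
  Node 10: (V_10 - V_9)/3600 + (V_10 - 0)/150 + (V_10 - V_6)/1.1 = 0
Collecting terms (coefficients in siemens):
  0.3343·V_1 - 0.000303·V_2 - 0.3333·V_5 = 0.016
  0.633·V_2 - 0.000303·V_1 - 0.007692·V_3 - 0.625·V_6 = 0
  0.3107·V_3 - 0.007692·V_2 - 0.303·V_7 = 0
  0.03576·V_4 - 0.0001·V_5 - 0.03333·V_8 = 0.05581
  0.3571·V_5 - 0.3333·V_1 - 0.0001·V_4 - 0.0003704·V_6 - 0.02326·V_9 = 0
  1.696·V_6 - 0.625·V_2 - 0.0003704·V_5 - 0.1613·V_7 - 0.9091·V_10 = 0
  0.4644·V_7 - 0.303·V_3 - 0.1613·V_6 = 0
  0.03341·V_8 - 0.03333·V_4 - 0.00007692·V_9 = 0
  0.02361·V_9 - 0.02326·V_5 - 0.00007692·V_8 - 0.0002778·V_10 = 0
  0.916·V_10 - 0.9091·V_6 - 0.0002778·V_9 = 0
Solving these 10 simultaneous equations (Gaussian elimination) gives:
  V_1 = 12.01 V, V_2 = 1.495 V, V_3 = 1.489 V, V_4 = 23.15 V
  V_5 = 11.99 V, V_6 = 1.49 V, V_7 = 1.489 V, V_8 = 23.12 V
  V_9 = 11.91 V, V_10 = 1.482 V
I_R11 = (V_1 - V_5)/R11 = (12.01 - 11.99)/3 = 0.004808 A
|I_R11| = 0.004808 A

Final answer: |I_R11| = 0.004808 A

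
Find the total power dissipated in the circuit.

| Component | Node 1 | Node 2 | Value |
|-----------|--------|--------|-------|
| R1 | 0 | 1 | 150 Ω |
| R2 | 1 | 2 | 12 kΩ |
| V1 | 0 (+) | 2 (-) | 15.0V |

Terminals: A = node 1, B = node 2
Nodal analysis, taking node 2 as the 0 V reference.
Source V1 fixes V_0 = 15 V.
KCL at each unknown node (sum of currents leaving = 0; resistances in Ω):
  Node 1: (V_1 - 15)/150 + (V_1 - 0)/12000 = 0
Collecting terms: 0.00675 × V_1 = 0.1  =>  V_1 = 14.81 V
Power in each resistor, P = (ΔV)²/R:
  P_R1 = (15 - 14.81)²/150 = 0.0002286 W
  P_R2 = (14.81 - 0)²/12000 = 0.01829 W
P_total = P_R1 + P_R2 = 0.01852 W

Final answer: 0.01852 W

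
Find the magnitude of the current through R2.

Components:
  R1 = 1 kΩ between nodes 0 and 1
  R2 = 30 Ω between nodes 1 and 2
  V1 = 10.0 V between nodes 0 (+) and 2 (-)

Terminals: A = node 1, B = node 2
Nodal analysis, taking node 2 as the 0 V reference.
Source V1 fixes V_0 = 10 V.
KCL at each unknown node (sum of currents leaving = 0; resistances in Ω):
  Node 1: (V_1 - 10)/1000 + (V_1 - 0)/30 = 0
Collecting terms: 0.03433 × V_1 = 0.01  =>  V_1 = 0.2913 V
I_R2 = (V_1 - V_2)/R2 = (0.2913 - 0)/30 = 0.009709 A
|I_R2| = 0.009709 A

Final answer: |I_R2| = 0.009709 A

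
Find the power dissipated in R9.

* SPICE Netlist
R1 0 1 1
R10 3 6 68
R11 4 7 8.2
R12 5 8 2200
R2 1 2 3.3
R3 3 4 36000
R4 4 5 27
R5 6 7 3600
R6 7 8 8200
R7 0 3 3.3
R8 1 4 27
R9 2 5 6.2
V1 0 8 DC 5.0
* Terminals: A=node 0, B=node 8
Nodal analysis, taking node 8 as the 0 V reference.
Source V1 fixes V_0 = 5 V.
KCL at each unknown node (sum of currents leaving = 0; resistances in Ω):
  Node 1: (V_1 - 5)/1 + (V_1 - V_2)/3.3 + (V_1 - V_4)/27 = 0
  Node 2: (V_2 - V_1)/3.3 + (V_2 - V_5)/6.2 = 0
  Node 3: (V_3 - V_4)/36000 + (V_3 - 5)/3.3 + (V_3 - V_6)/68 = 0
  Node 4: (V_4 - V_3)/36000 + (V_4 - V_5)/27 + (V_4 - V_1)/27 + (V_4 - V_7)/8.2 = 0
  Node 5: (V_5 - V_4)/27 + (V_5 - V_2)/6.2 + (V_5 - 0)/2200 = 0
  Node 6: (V_6 - V_7)/3600 + (V_6 - V_3)/68 = 0
  Node 7: (V_7 - V_6)/3600 + (V_7 - 0)/8200 + (V_7 - V_4)/8.2 = 0
Collecting terms (coefficients in siemens):
  1.34·V_1 - 0.303·V_2 - 0.03704·V_4 = 5
  0.4643·V_2 - 0.303·V_1 - 0.1613·V_5 = 0
  0.3178·V_3 - 0.00002778·V_4 - 0.01471·V_6 = 1.515
  0.1961·V_4 - 0.03704·V_1 - 0.00002778·V_3 - 0.03704·V_5 - 0.122·V_7 = 0
  0.1988·V_5 - 0.1613·V_2 - 0.03704·V_4 = 0
  0.01498·V_6 - 0.01471·V_3 - 0.0002778·V_7 = 0
  0.1224·V_7 - 0.122·V_4 - 0.0002778·V_6 = 0
Solving these 7 simultaneous equations (Gaussian elimination) gives:
  V_1 = 4.997 V, V_2 = 4.99 V, V_3 = 5 V, V_4 = 4.979 V
  V_5 = 4.976 V, V_6 = 4.999 V, V_7 = 4.974 V
I_R9 = (V_2 - V_5)/R9 = (4.99 - 4.976)/6.2 = 0.002178 A
P_R9 = I_R9² × R9 = (0.002178)² × 6.2 = 0.00002942 W

Final answer: 2.942e-05 W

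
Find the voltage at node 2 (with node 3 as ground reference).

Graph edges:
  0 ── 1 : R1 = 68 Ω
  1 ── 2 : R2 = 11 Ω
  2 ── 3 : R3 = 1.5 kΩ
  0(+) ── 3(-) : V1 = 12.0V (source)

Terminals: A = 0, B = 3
Nodal analysis, taking node 3 as the 0 V reference.
Source V1 fixes V_0 = 12 V.
KCL at each unknown node (sum of currents leaving = 0; resistances in Ω):
  Node 1: (V_1 - 12)/68 + (V_1 - V_2)/11 = 0
  Node 2: (V_2 - V_1)/11 + (V_2 - 0)/1500 = 0
Collecting terms (coefficients in siemens):
  0.1056·V_1 - 0.09091·V_2 = 0.1765
  0.09158·V_2 - 0.09091·V_1 = 0
Determinant D = (0.1056)(0.09158) - (-0.09091)(-0.09091) = 0.001407
V_1 = [(0.1765)(0.09158) - (-0.09091)(0)]/D = 11.48 V
V_2 = [(0.1056)(0) - (0.1765)(-0.09091)]/D = 11.4 V
The requested potential is V_2 = 11.4 V.

Final answer: V_2 = 11.4 V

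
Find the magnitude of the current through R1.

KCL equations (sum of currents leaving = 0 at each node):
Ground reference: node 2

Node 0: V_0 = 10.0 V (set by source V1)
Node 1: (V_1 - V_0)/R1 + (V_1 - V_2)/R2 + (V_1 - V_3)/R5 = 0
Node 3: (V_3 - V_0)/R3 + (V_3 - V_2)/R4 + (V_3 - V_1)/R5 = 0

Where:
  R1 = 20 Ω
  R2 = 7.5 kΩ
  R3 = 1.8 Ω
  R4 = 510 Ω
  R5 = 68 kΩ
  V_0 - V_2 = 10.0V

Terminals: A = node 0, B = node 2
Nodal analysis, taking node 2 as the 0 V reference.
Source V1 fixes V_0 = 10 V.
KCL at each unknown node (sum of currents leaving = 0; resistances in Ω):
  Node 1: (V_1 - 10)/20 + (V_1 - 0)/7500 + (V_1 - V_3)/68000 = 0
  Node 3: (V_3 - 10)/1.8 + (V_3 - 0)/510 + (V_3 - V_1)/68000 = 0
Collecting terms (coefficients in siemens):
  0.05015·V_1 - 0.00001471·V_3 = 0.5
  0.5575·V_3 - 0.00001471·V_1 = 5.556
Determinant D = (0.05015)(0.5575) - (-0.00001471)(-0.00001471) = 0.02796
V_1 = [(0.5)(0.5575) - (-0.00001471)(5.556)]/D = 9.973 V
V_3 = [(0.05015)(5.556) - (0.5)(-0.00001471)]/D = 9.965 V
I_R1 = (V_0 - V_1)/R1 = (10 - 9.973)/20 = 0.00133 A
|I_R1| = 0.00133 A

Final answer: |I_R1| = 0.00133 A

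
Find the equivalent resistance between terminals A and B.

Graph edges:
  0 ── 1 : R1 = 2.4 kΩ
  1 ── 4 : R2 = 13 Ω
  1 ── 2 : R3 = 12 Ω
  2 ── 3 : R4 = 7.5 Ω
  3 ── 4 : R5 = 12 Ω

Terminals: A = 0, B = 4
Reduce the network between node 0 (A) and node 4 (B) by series/parallel combination:
  Rs1 = R3 + R4 (series, joined only at node 2) = 12 + 7.5 = 19.5 Ω
  Rs2 = R5 + Rs1 (series, joined only at node 3) = 12 + 19.5 = 31.5 Ω
  Rp1 = R2 ‖ Rs2 (parallel, both between nodes 1 and 4) = 1/(1/13 + 1/31.5) = 9.202 Ω
  Rs3 = R1 + Rp1 (series, joined only at node 1) = 2400 + 9.202 = 2409 Ω
R_eq = 2.409 kΩ

Final answer: 2.409 kΩ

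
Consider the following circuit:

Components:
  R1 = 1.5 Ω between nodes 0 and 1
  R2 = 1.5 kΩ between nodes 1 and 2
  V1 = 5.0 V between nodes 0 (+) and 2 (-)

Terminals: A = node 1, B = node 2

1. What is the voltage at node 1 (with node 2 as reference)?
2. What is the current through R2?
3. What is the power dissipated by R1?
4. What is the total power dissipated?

Nodal analysis, taking node 2 as the 0 V reference.
Source V1 fixes V_0 = 5 V.
KCL at each unknown node (sum of currents leaving = 0; resistances in Ω):
  Node 1: (V_1 - 5)/1.5 + (V_1 - 0)/1500 = 0
Collecting terms: 0.6673 × V_1 = 3.333  =>  V_1 = 4.995 V
Part 1:
  Read off the nodal solution: V_1 = 4.995 V
Part 2:
  I_R2 = (V_1 - V_2)/R2 = (4.995 - 0)/1500 = 0.00333 A
  Magnitude: I_R2 = 0.00333 A
Part 3:
  I_R1 = (V_0 - V_1)/R1 = (5 - 4.995)/1.5 = 0.00333 A
  P_R1 = I_R1² × R1 = (0.00333)² × 1.5 = 0.00001663 W
Part 4:
  Power in each resistor, P = (ΔV)²/R:
    P_R1 = (5 - 4.995)²/1.5 = 0.00001663 W
    P_R2 = (4.995 - 0)²/1500 = 0.01663 W
  P_total = P_R1 + P_R2 = 0.01665 W

Final answers:
1. V_1 = 4.995 V
2. I_R2 = 0.00333 A
3. P_R1 = 1.663e-05 W
4. P_total = 0.01665 W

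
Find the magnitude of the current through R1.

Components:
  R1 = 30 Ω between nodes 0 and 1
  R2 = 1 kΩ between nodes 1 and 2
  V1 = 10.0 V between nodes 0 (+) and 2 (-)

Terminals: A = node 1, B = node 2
Nodal analysis, taking node 2 as the 0 V reference.
Source V1 fixes V_0 = 10 V.
KCL at each unknown node (sum of currents leaving = 0; resistances in Ω):
  Node 1: (V_1 - 10)/30 + (V_1 - 0)/1000 = 0
Collecting terms: 0.03433 × V_1 = 0.3333  =>  V_1 = 9.709 V
I_R1 = (V_0 - V_1)/R1 = (10 - 9.709)/30 = 0.009709 A
|I_R1| = 0.009709 A

Final answer: |I_R1| = 0.009709 A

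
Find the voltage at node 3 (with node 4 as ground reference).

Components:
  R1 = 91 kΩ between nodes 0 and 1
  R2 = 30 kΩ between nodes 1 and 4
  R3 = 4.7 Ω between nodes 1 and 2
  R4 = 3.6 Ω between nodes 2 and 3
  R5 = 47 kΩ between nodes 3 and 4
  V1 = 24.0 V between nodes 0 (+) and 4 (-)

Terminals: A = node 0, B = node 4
Nodal analysis, taking node 4 as the 0 V reference.
Source V1 fixes V_0 = 24 V.
KCL at each unknown node (sum of currents leaving = 0; resistances in Ω):
  Node 1: (V_1 - 24)/91000 + (V_1 - 0)/30000 + (V_1 - V_2)/4.7 = 0
  Node 2: (V_2 - V_1)/4.7 + (V_2 - V_3)/3.6 = 0
  Node 3: (V_3 - V_2)/3.6 + (V_3 - 0)/47000 = 0
Collecting terms (coefficients in siemens):
  0.2128·V_1 - 0.2128·V_2 = 0.0002637
  0.4905·V_2 - 0.2128·V_1 - 0.2778·V_3 = 0
  0.2778·V_3 - 0.2778·V_2 = 0
Solving these 3 simultaneous equations (Gaussian elimination) gives:
  V_1 = 4.021 V, V_2 = 4.02 V, V_3 = 4.02 V
The requested potential is V_3 = 4.02 V.

Final answer: V_3 = 4.02 V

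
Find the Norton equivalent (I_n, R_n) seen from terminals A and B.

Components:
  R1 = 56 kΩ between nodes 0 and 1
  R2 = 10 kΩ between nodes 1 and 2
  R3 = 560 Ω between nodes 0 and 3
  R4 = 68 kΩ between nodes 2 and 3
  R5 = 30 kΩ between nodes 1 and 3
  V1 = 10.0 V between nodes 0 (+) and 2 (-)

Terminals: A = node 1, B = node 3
Find the Thévenin equivalent first; then I_n = V_th/R_th and R_n = R_th.
Step 1 — V_th is the open-circuit voltage V_A - V_B (nothing connected across the terminals).
Nodal analysis, taking node 2 as the 0 V reference.
Source V1 fixes V_0 = 10 V.
KCL at each unknown node (sum of currents leaving = 0; resistances in Ω):
  Node 1: (V_1 - 10)/56000 + (V_1 - 0)/10000 + (V_1 - V_3)/30000 = 0
  Node 3: (V_3 - 10)/560 + (V_3 - 0)/68000 + (V_3 - V_1)/30000 = 0
Collecting terms (coefficients in siemens):
  0.0001512·V_1 - 0.00003333·V_3 = 0.0001786
  0.001834·V_3 - 0.00003333·V_1 = 0.01786
Determinant D = (0.0001512)(0.001834) - (-0.00003333)(-0.00003333) = 0.0000002761
V_1 = [(0.0001786)(0.001834) - (-0.00003333)(0.01786)]/D = 3.341 V
V_3 = [(0.0001512)(0.01786) - (0.0001786)(-0.00003333)]/D = 9.799 V
V_th = V_1 - V_3 = 3.341 - 9.799 = -6.457 V
Step 2 — R_th: zero the source — replace V1 by a short circuit (node 2 merges into node 0) — and find the resistance seen between A (node 1) and B (node 3).
Reduce the network between node 1 (A) and node 3 (B) by series/parallel combination:
  Rp1 = R1 ‖ R2 (parallel, both between nodes 0 and 1) = 1/(1/56000 + 1/10000) = 8485 Ω
  Rp2 = R3 ‖ R4 (parallel, both between nodes 0 and 3) = 1/(1/560 + 1/68000) = 555.4 Ω
  Rs1 = Rp1 + Rp2 (series, joined only at node 0) = 8485 + 555.4 = 9040 Ω
  Rp3 = R5 ‖ Rs1 (parallel, both between nodes 1 and 3) = 1/(1/30000 + 1/9040) = 6947 Ω
R_th = 6.947 kΩ
I_n = V_th/R_th = -6.457/6947 = -0.0009295 A, and R_n = R_th = 6.947 kΩ

Final answer: I_n = -0.0009295 A, R_n = 6.947 kΩ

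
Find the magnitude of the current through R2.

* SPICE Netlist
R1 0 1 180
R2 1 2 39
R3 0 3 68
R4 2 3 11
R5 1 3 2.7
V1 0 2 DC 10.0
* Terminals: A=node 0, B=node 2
Nodal analysis, taking node 2 as the 0 V reference.
Source V1 fixes V_0 = 10 V.
KCL at each unknown node (sum of currents leaving = 0; resistances in Ω):
  Node 1: (V_1 - 10)/180 + (V_1 - 0)/39 + (V_1 - V_3)/2.7 = 0
  Node 3: (V_3 - 10)/68 + (V_3 - 0)/11 + (V_3 - V_1)/2.7 = 0
Collecting terms (coefficients in siemens):
  0.4016·V_1 - 0.3704·V_3 = 0.05556
  0.476·V_3 - 0.3704·V_1 = 0.1471
Determinant D = (0.4016)(0.476) - (-0.3704)(-0.3704) = 0.05397
V_1 = [(0.05556)(0.476) - (-0.3704)(0.1471)]/D = 1.499 V
V_3 = [(0.4016)(0.1471) - (0.05556)(-0.3704)]/D = 1.476 V
I_R2 = (V_1 - V_2)/R2 = (1.499 - 0)/39 = 0.03844 A
|I_R2| = 0.03844 A

Final answer: |I_R2| = 0.03844 A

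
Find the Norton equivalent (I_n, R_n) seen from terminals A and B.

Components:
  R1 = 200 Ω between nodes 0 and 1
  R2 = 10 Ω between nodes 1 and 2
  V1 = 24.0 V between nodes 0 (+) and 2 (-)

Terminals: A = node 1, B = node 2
Find the Thévenin equivalent first; then I_n = V_th/R_th and R_n = R_th.
Step 1 — V_th is the open-circuit voltage V_A - V_B (nothing connected across the terminals).
Nodal analysis, taking node 2 as the 0 V reference.
Source V1 fixes V_0 = 24 V.
KCL at each unknown node (sum of currents leaving = 0; resistances in Ω):
  Node 1: (V_1 - 24)/200 + (V_1 - 0)/10 = 0
Collecting terms: 0.105 × V_1 = 0.12  =>  V_1 = 1.143 V
V_th = V_1 - V_2 = 1.143 - 0 = 1.143 V
Step 2 — R_th: zero the source — replace V1 by a short circuit (node 2 merges into node 0) — and find the resistance seen between A (node 1) and B (node 0).
Reduce the network between node 1 (A) and node 0 (B) by series/parallel combination:
  Rp1 = R1 ‖ R2 (parallel, both between nodes 0 and 1) = 1/(1/200 + 1/10) = 9.524 Ω
R_th = 9.524 Ω
I_n = V_th/R_th = 1.143/9.524 = 0.12 A, and R_n = R_th = 9.524 Ω

Final answer: I_n = 0.12 A, R_n = 9.524 Ω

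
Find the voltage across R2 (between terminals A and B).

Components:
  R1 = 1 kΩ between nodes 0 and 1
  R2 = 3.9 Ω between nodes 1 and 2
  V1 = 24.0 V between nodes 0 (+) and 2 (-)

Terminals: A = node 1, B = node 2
R1 and R2 are in series across V1 (node 0 → node 1 → node 2), and the output A–B is taken across R2, so this is a voltage divider.
Series current: I = V1/(R1 + R2) = 24/(1000 + 3.9) = 24/1004 = 0.02391 A
V_R2 = I × R2 = V1 × R2/(R1 + R2) = 24 × 3.9/1004 = 0.09324 V

Final answer: 0.09324 V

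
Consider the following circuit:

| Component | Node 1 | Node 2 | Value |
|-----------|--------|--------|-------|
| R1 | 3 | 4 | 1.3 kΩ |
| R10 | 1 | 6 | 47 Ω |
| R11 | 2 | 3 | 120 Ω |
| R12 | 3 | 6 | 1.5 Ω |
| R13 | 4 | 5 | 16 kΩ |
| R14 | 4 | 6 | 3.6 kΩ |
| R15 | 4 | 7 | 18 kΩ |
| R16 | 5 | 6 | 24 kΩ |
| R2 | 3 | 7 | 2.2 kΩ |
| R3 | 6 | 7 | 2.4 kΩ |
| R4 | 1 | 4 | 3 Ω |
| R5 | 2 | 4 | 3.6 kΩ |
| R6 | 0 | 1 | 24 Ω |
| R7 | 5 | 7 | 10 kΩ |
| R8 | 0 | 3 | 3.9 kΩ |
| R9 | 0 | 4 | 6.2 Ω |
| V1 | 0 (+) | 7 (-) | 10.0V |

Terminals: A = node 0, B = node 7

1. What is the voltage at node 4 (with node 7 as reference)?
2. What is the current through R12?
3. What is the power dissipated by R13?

Nodal analysis, taking node 7 as the 0 V reference.
Source V1 fixes V_0 = 10 V.
KCL at each unknown node (sum of currents leaving = 0; resistances in Ω):
  Node 1: (V_1 - V_4)/3 + (V_1 - 10)/24 + (V_1 - V_6)/47 = 0
  Node 2: (V_2 - V_4)/3600 + (V_2 - V_3)/120 = 0
  Node 3: (V_3 - V_4)/1300 + (V_3 - 0)/2200 + (V_3 - 10)/3900 + (V_3 - V_2)/120 + (V_3 - V_6)/1.5 = 0
  Node 4: (V_4 - V_3)/1300 + (V_4 - V_1)/3 + (V_4 - V_2)/3600 + (V_4 - 10)/6.2 + (V_4 - V_5)/16000 + (V_4 - V_6)/3600 + (V_4 - 0)/18000 = 0
  Node 5: (V_5 - 0)/10000 + (V_5 - V_4)/16000 + (V_5 - V_6)/24000 = 0
  Node 6: (V_6 - 0)/2400 + (V_6 - V_1)/47 + (V_6 - V_3)/1.5 + (V_6 - V_4)/3600 + (V_6 - V_5)/24000 = 0
Collecting terms (coefficients in siemens):
  0.3963·V_1 - 0.3333·V_4 - 0.02128·V_6 = 0.4167
  0.008611·V_2 - 0.008333·V_3 - 0.0002778·V_4 = 0
  0.6765·V_3 - 0.008333·V_2 - 0.0007692·V_4 - 0.6667·V_6 = 0.002564
  0.4961·V_4 - 0.3333·V_1 - 0.0002778·V_2 - 0.0007692·V_3 - 0.0000625·V_5 - 0.0002778·V_6 = 1.613
  0.0002042·V_5 - 0.0000625·V_4 - 0.00004167·V_6 = 0
  0.6887·V_6 - 0.02128·V_1 - 0.6667·V_3 - 0.0002778·V_4 - 0.00004167·V_5 = 0
Solving these 6 simultaneous equations (Gaussian elimination) gives:
  V_1 = 9.941 V, V_2 = 9.577 V, V_3 = 9.564 V, V_4 = 9.958 V
  V_5 = 5.001 V, V_6 = 9.57 V
Part 1:
  Read off the nodal solution: V_4 = 9.958 V
Part 2:
  I_R12 = (V_3 - V_6)/R12 = (9.564 - 9.57)/1.5 = -0.003827 A
  Magnitude: I_R12 = 0.003827 A
Part 3:
  I_R13 = (V_4 - V_5)/R13 = (9.958 - 5.001)/16000 = 0.0003098 A
  P_R13 = I_R13² × R13 = (0.0003098)² × 16000 = 0.001535 W

Final answers:
1. V_4 = 9.958 V
2. I_R12 = 0.003827 A
3. P_R13 = 0.001535 W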